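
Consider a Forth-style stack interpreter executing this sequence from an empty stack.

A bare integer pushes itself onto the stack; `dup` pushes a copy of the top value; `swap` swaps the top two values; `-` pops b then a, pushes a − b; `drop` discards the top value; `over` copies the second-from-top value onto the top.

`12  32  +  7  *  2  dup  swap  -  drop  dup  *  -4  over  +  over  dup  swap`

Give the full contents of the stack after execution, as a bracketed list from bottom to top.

[94864, 94860, 94864, 94864]

12   : 12
32   : 12 32
+    : 44
7    : 44 7
*    : 308
2    : 308 2
dup  : 308 2 2
swap : 308 2 2
-    : 308 0
drop : 308
dup  : 308 308
*    : 94864
-4   : 94864 -4
over : 94864 -4 94864
+    : 94864 94860
over : 94864 94860 94864
dup  : 94864 94860 94864 94864
swap : 94864 94860 94864 94864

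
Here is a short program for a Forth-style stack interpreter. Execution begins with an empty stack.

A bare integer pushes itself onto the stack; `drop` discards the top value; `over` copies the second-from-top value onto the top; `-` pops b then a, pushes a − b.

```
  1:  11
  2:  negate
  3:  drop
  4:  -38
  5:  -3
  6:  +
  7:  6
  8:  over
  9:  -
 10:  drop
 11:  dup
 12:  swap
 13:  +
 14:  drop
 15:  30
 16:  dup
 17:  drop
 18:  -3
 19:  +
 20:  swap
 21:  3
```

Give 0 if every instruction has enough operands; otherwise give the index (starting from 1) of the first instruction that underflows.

20

11     : [11]
negate : [-11]
drop   : []
-38    : [-38]
-3     : [-38, -3]
+      : [-41]
6      : [-41, 6]
over   : [-41, 6, -41]
-      : [-41, 47]
drop   : [-41]
dup    : [-41, -41]
swap   : [-41, -41]
+      : [-82]
drop   : []
30     : [30]
dup    : [30, 30]
drop   : [30]
-3     : [30, -3]
+      : [27]
swap  — needs 2 operands, stack has 1 → underflow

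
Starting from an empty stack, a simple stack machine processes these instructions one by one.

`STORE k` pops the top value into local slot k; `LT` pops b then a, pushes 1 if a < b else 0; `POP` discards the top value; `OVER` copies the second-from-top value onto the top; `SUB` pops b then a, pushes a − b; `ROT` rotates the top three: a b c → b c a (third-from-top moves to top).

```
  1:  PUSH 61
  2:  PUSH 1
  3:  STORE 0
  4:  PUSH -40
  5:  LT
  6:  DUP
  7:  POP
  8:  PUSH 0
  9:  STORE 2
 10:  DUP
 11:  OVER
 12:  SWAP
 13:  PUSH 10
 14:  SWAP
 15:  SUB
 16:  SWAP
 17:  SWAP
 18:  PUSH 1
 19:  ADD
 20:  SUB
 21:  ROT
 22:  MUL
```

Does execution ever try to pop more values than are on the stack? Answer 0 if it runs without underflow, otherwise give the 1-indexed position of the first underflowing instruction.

21

PUSH 61  : 61
PUSH 1   : 61 1
STORE 0  : 61
PUSH -40 : 61 -40
LT       : 0
DUP      : 0 0
POP      : 0
PUSH 0   : 0 0
STORE 2  : 0
DUP      : 0 0
OVER     : 0 0 0
SWAP     : 0 0 0
PUSH 10  : 0 0 0 10
SWAP     : 0 0 10 0
SUB      : 0 0 10
SWAP     : 0 10 0
SWAP     : 0 0 10
PUSH 1   : 0 0 10 1
ADD      : 0 0 11
SUB      : 0 -11
ROT  — needs 3 operands, stack has 2 → underflow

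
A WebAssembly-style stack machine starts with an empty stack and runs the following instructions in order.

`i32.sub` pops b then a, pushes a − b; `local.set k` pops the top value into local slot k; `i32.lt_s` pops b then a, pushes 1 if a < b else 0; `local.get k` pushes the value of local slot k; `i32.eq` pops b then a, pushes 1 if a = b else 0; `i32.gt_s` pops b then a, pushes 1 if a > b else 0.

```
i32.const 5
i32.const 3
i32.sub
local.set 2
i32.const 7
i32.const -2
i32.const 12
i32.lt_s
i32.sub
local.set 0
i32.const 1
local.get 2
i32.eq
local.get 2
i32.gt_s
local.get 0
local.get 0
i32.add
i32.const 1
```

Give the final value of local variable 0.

i32.const 5  : 5
i32.const 3  : 5 3
i32.sub      : 2
local.set 2  : (empty)
i32.const 7  : 7
i32.const -2 : 7 -2
i32.const 12 : 7 -2 12
i32.lt_s     : 7 1
i32.sub      : 6
local.set 0  : (empty)
i32.const 1  : 1
local.get 2  : 1 2
i32.eq       : 0
local.get 2  : 0 2
i32.gt_s     : 0
local.get 0  : 0 6
local.get 0  : 0 6 6
i32.add      : 0 12
i32.const 1  : 0 12 1

6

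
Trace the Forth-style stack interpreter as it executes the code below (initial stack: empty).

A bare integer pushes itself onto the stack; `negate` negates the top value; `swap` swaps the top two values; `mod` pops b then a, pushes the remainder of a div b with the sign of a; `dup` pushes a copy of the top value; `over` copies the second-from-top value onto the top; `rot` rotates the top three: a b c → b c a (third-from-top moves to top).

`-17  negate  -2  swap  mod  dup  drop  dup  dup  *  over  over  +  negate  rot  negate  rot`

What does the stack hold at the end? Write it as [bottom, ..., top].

-17    → -17
negate → 17
-2     → 17 -2
swap   → -2 17
mod    → -2
dup    → -2 -2
drop   → -2
dup    → -2 -2
dup    → -2 -2 -2
*      → -2 4
over   → -2 4 -2
over   → -2 4 -2 4
+      → -2 4 2
negate → -2 4 -2
rot    → 4 -2 -2
negate → 4 -2 2
rot    → -2 2 4

[-2, 2, 4]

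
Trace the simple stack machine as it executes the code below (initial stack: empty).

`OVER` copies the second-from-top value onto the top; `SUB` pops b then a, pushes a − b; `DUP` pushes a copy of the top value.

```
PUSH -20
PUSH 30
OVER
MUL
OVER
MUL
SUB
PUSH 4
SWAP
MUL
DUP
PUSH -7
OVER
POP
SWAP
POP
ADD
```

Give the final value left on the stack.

-48087

PUSH -20 -> -20
PUSH 30  -> -20 30
OVER     -> -20 30 -20
MUL      -> -20 -600
OVER     -> -20 -600 -20
MUL      -> -20 12000
SUB      -> -12020
PUSH 4   -> -12020 4
SWAP     -> 4 -12020
MUL      -> -48080
DUP      -> -48080 -48080
PUSH -7  -> -48080 -48080 -7
OVER     -> -48080 -48080 -7 -48080
POP      -> -48080 -48080 -7
SWAP     -> -48080 -7 -48080
POP      -> -48080 -7
ADD      -> -48087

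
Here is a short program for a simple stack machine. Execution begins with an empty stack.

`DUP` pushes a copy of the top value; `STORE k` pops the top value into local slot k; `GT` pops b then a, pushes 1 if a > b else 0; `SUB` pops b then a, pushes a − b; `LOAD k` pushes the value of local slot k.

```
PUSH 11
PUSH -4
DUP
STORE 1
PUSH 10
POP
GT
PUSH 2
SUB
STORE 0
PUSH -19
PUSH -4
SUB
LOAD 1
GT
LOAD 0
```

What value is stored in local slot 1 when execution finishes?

PUSH 11  -> 11
PUSH -4  -> 11 -4
DUP      -> 11 -4 -4
STORE 1  -> 11 -4
PUSH 10  -> 11 -4 10
POP      -> 11 -4
GT       -> 1
PUSH 2   -> 1 2
SUB      -> -1
STORE 0  -> (empty)
PUSH -19 -> -19
PUSH -4  -> -19 -4
SUB      -> -15
LOAD 1   -> -15 -4
GT       -> 0
LOAD 0   -> 0 -1

-4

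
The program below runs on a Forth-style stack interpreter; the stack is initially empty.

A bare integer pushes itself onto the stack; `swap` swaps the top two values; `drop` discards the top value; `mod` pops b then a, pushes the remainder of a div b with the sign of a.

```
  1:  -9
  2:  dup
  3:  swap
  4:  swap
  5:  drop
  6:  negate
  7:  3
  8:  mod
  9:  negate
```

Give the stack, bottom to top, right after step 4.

-9    [-9]
dup   [-9, -9]
swap  [-9, -9]
swap  [-9, -9]

[-9, -9]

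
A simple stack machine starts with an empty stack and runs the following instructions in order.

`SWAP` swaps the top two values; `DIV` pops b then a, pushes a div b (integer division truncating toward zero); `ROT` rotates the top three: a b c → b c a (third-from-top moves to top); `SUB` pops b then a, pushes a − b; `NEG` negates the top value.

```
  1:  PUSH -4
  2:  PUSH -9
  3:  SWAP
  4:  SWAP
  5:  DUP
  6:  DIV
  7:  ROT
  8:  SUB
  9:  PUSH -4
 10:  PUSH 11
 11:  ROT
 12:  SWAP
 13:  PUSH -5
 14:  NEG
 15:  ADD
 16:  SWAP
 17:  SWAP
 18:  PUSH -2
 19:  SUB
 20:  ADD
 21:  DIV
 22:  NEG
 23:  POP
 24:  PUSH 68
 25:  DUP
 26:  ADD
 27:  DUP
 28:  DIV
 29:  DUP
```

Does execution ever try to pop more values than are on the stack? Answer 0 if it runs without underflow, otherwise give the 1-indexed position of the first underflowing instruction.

7

PUSH -4 -> [-4]
PUSH -9 -> [-4, -9]
SWAP    -> [-9, -4]
SWAP    -> [-4, -9]
DUP     -> [-4, -9, -9]
DIV     -> [-4, 1]
ROT  — needs 3 operands, stack has 2 → underflow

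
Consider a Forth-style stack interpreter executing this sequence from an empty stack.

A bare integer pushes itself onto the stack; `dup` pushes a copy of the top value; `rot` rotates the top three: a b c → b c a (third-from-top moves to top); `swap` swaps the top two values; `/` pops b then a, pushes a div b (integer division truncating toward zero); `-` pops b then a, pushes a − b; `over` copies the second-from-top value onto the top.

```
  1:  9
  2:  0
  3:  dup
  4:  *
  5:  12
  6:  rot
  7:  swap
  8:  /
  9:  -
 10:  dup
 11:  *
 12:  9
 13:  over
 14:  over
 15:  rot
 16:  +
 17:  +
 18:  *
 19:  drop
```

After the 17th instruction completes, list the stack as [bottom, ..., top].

9     9
0     9 0
dup   9 0 0
*     9 0
12    9 0 12
rot   0 12 9
swap  0 9 12
/     0 0
-     0
dup   0 0
*     0
9     0 9
over  0 9 0
over  0 9 0 9
rot   0 0 9 9
+     0 0 18
+     0 18

[0, 18]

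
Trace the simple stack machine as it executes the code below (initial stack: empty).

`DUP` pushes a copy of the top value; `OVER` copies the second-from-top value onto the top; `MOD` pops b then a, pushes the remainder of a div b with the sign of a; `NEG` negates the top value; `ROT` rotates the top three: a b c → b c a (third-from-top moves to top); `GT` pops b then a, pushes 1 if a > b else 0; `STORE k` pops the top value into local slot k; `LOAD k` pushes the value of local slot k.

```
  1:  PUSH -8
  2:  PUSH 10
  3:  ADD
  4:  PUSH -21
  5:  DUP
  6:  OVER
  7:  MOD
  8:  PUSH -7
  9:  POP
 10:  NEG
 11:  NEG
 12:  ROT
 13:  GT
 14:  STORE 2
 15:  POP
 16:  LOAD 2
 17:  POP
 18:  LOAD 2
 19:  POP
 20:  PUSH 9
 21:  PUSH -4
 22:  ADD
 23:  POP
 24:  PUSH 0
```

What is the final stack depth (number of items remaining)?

PUSH -8  -> -8
PUSH 10  -> -8 10
ADD      -> 2
PUSH -21 -> 2 -21
DUP      -> 2 -21 -21
OVER     -> 2 -21 -21 -21
MOD      -> 2 -21 0
PUSH -7  -> 2 -21 0 -7
POP      -> 2 -21 0
NEG      -> 2 -21 0
NEG      -> 2 -21 0
ROT      -> -21 0 2
GT       -> -21 0
STORE 2  -> -21
POP      -> (empty)
LOAD 2   -> 0
POP      -> (empty)
LOAD 2   -> 0
POP      -> (empty)
PUSH 9   -> 9
PUSH -4  -> 9 -4
ADD      -> 5
POP      -> (empty)
PUSH 0   -> 0

1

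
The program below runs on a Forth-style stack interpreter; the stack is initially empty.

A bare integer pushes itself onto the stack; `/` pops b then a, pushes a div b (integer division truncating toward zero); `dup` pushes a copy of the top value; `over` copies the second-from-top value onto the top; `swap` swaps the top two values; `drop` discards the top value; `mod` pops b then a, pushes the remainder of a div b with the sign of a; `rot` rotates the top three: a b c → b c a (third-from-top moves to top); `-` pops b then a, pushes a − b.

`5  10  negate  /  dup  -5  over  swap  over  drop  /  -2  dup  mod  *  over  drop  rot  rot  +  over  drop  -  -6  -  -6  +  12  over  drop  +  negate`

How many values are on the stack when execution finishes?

1

5      : 5
10     : 5 10
negate : 5 -10
/      : 0
dup    : 0 0
-5     : 0 0 -5
over   : 0 0 -5 0
swap   : 0 0 0 -5
over   : 0 0 0 -5 0
drop   : 0 0 0 -5
/      : 0 0 0
-2     : 0 0 0 -2
dup    : 0 0 0 -2 -2
mod    : 0 0 0 0
*      : 0 0 0
over   : 0 0 0 0
drop   : 0 0 0
rot    : 0 0 0
rot    : 0 0 0
+      : 0 0
over   : 0 0 0
drop   : 0 0
-      : 0
-6     : 0 -6
-      : 6
-6     : 6 -6
+      : 0
12     : 0 12
over   : 0 12 0
drop   : 0 12
+      : 12
negate : -12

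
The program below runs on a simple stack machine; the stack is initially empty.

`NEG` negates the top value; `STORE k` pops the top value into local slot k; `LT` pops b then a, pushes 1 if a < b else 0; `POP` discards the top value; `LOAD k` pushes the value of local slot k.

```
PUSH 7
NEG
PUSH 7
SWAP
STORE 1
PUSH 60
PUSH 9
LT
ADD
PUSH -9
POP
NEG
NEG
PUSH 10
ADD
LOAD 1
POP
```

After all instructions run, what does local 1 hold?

-7

PUSH 7  → [7]
NEG     → [-7]
PUSH 7  → [-7, 7]
SWAP    → [7, -7]
STORE 1 → [7]
PUSH 60 → [7, 60]
PUSH 9  → [7, 60, 9]
LT      → [7, 0]
ADD     → [7]
PUSH -9 → [7, -9]
POP     → [7]
NEG     → [-7]
NEG     → [7]
PUSH 10 → [7, 10]
ADD     → [17]
LOAD 1  → [17, -7]
POP     → [17]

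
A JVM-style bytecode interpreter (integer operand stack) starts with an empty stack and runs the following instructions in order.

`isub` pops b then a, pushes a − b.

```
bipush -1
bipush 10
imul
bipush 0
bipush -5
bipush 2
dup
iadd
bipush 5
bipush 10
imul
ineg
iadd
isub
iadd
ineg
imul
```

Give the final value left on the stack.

410

bipush -1 : -1
bipush 10 : -1 10
imul      : -10
bipush 0  : -10 0
bipush -5 : -10 0 -5
bipush 2  : -10 0 -5 2
dup       : -10 0 -5 2 2
iadd      : -10 0 -5 4
bipush 5  : -10 0 -5 4 5
bipush 10 : -10 0 -5 4 5 10
imul      : -10 0 -5 4 50
ineg      : -10 0 -5 4 -50
iadd      : -10 0 -5 -46
isub      : -10 0 41
iadd      : -10 41
ineg      : -10 -41
imul      : 410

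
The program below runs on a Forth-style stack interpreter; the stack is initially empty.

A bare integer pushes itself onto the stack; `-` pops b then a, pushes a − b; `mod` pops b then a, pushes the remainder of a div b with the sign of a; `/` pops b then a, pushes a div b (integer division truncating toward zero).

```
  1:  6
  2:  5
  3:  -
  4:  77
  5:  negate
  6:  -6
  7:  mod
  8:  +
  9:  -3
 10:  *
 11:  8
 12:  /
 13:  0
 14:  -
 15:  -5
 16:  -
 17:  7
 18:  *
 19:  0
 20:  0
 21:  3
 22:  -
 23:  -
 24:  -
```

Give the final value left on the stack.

39

6       6
5       6 5
-       1
77      1 77
negate  1 -77
-6      1 -77 -6
mod     1 -5
+       -4
-3      -4 -3
*       12
8       12 8
/       1
0       1 0
-       1
-5      1 -5
-       6
7       6 7
*       42
0       42 0
0       42 0 0
3       42 0 0 3
-       42 0 -3
-       42 3
-       39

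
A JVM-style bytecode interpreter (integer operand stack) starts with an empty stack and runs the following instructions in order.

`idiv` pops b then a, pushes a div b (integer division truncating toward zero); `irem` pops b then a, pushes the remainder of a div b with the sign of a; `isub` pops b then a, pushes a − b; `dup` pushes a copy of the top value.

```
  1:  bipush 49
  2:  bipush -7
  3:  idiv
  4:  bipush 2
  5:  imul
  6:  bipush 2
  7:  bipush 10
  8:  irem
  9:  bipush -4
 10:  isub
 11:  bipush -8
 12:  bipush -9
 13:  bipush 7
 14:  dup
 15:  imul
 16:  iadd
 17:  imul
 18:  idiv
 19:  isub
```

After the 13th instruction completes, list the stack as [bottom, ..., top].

[-14, 6, -8, -9, 7]

bipush 49 -> [49]
bipush -7 -> [49, -7]
idiv      -> [-7]
bipush 2  -> [-7, 2]
imul      -> [-14]
bipush 2  -> [-14, 2]
bipush 10 -> [-14, 2, 10]
irem      -> [-14, 2]
bipush -4 -> [-14, 2, -4]
isub      -> [-14, 6]
bipush -8 -> [-14, 6, -8]
bipush -9 -> [-14, 6, -8, -9]
bipush 7  -> [-14, 6, -8, -9, 7]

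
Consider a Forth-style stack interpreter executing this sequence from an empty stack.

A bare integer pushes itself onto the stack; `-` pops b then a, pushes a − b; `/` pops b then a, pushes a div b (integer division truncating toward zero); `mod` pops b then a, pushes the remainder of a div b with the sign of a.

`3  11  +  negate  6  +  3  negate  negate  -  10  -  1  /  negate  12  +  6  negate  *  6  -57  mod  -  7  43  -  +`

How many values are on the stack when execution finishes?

1

3      -> [3]
11     -> [3, 11]
+      -> [14]
negate -> [-14]
6      -> [-14, 6]
+      -> [-8]
3      -> [-8, 3]
negate -> [-8, -3]
negate -> [-8, 3]
-      -> [-11]
10     -> [-11, 10]
-      -> [-21]
1      -> [-21, 1]
/      -> [-21]
negate -> [21]
12     -> [21, 12]
+      -> [33]
6      -> [33, 6]
negate -> [33, -6]
*      -> [-198]
6      -> [-198, 6]
-57    -> [-198, 6, -57]
mod    -> [-198, 6]
-      -> [-204]
7      -> [-204, 7]
43     -> [-204, 7, 43]
-      -> [-204, -36]
+      -> [-240]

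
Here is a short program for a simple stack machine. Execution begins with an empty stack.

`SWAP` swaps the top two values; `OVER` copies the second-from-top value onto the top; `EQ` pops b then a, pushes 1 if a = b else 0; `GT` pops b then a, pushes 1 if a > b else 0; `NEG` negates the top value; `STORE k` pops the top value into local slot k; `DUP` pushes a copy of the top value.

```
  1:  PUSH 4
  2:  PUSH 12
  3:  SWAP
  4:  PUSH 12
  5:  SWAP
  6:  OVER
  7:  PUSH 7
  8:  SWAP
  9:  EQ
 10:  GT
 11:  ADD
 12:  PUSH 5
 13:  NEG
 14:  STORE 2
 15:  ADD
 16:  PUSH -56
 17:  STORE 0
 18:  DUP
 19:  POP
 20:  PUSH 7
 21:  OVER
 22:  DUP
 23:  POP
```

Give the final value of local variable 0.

PUSH 4   : [4]
PUSH 12  : [4, 12]
SWAP     : [12, 4]
PUSH 12  : [12, 4, 12]
SWAP     : [12, 12, 4]
OVER     : [12, 12, 4, 12]
PUSH 7   : [12, 12, 4, 12, 7]
SWAP     : [12, 12, 4, 7, 12]
EQ       : [12, 12, 4, 0]
GT       : [12, 12, 1]
ADD      : [12, 13]
PUSH 5   : [12, 13, 5]
NEG      : [12, 13, -5]
STORE 2  : [12, 13]
ADD      : [25]
PUSH -56 : [25, -56]
STORE 0  : [25]
DUP      : [25, 25]
POP      : [25]
PUSH 7   : [25, 7]
OVER     : [25, 7, 25]
DUP      : [25, 7, 25, 25]
POP      : [25, 7, 25]

-56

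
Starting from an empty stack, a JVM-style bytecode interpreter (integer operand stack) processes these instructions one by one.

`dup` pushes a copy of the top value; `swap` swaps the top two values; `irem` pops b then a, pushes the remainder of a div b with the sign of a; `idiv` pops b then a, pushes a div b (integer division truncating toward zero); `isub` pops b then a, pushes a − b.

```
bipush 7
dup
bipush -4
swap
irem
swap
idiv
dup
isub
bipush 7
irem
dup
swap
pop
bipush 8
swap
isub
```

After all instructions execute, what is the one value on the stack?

8

bipush 7  → 7
dup       → 7 7
bipush -4 → 7 7 -4
swap      → 7 -4 7
irem      → 7 -4
swap      → -4 7
idiv      → 0
dup       → 0 0
isub      → 0
bipush 7  → 0 7
irem      → 0
dup       → 0 0
swap      → 0 0
pop       → 0
bipush 8  → 0 8
swap      → 8 0
isub      → 8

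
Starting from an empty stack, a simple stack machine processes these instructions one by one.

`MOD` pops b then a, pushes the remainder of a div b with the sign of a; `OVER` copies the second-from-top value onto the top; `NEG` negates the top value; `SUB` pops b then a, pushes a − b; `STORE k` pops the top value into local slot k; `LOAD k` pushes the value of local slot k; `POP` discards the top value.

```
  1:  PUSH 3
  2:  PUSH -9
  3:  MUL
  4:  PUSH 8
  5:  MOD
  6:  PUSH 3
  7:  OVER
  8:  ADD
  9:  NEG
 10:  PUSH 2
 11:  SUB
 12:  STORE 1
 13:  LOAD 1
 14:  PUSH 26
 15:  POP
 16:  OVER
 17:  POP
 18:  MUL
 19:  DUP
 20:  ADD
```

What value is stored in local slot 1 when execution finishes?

PUSH 3  : 3
PUSH -9 : 3 -9
MUL     : -27
PUSH 8  : -27 8
MOD     : -3
PUSH 3  : -3 3
OVER    : -3 3 -3
ADD     : -3 0
NEG     : -3 0
PUSH 2  : -3 0 2
SUB     : -3 -2
STORE 1 : -3
LOAD 1  : -3 -2
PUSH 26 : -3 -2 26
POP     : -3 -2
OVER    : -3 -2 -3
POP     : -3 -2
MUL     : 6
DUP     : 6 6
ADD     : 12

-2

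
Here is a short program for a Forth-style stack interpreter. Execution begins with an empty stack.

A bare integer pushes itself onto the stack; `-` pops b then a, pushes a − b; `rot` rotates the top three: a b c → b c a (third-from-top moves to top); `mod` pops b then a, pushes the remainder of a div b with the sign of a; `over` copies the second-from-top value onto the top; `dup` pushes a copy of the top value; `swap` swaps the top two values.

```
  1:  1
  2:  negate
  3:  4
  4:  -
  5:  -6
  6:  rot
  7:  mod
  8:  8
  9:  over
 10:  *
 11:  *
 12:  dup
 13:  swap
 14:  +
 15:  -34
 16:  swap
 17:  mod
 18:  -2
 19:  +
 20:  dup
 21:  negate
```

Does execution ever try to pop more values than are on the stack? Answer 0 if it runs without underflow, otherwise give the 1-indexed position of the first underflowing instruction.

1      -> [1]
negate -> [-1]
4      -> [-1, 4]
-      -> [-5]
-6     -> [-5, -6]
rot  — needs 3 operands, stack has 2 → underflow

6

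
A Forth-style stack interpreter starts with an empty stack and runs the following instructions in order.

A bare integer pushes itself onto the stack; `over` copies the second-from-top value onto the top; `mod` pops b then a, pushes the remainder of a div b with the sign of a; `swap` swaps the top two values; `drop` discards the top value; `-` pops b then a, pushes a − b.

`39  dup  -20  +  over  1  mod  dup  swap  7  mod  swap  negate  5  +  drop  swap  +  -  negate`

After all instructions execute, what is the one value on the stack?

-20

39     → 39
dup    → 39 39
-20    → 39 39 -20
+      → 39 19
over   → 39 19 39
1      → 39 19 39 1
mod    → 39 19 0
dup    → 39 19 0 0
swap   → 39 19 0 0
7      → 39 19 0 0 7
mod    → 39 19 0 0
swap   → 39 19 0 0
negate → 39 19 0 0
5      → 39 19 0 0 5
+      → 39 19 0 5
drop   → 39 19 0
swap   → 39 0 19
+      → 39 19
-      → 20
negate → -20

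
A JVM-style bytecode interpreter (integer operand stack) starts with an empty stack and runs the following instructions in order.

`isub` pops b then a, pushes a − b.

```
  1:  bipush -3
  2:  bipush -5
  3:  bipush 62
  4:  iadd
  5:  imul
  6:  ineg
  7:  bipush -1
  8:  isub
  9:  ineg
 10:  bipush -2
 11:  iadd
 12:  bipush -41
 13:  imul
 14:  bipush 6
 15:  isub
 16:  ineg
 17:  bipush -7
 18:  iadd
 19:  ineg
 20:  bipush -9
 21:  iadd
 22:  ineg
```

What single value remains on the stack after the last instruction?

-7126

bipush -3   [-3]
bipush -5   [-3, -5]
bipush 62   [-3, -5, 62]
iadd        [-3, 57]
imul        [-171]
ineg        [171]
bipush -1   [171, -1]
isub        [172]
ineg        [-172]
bipush -2   [-172, -2]
iadd        [-174]
bipush -41  [-174, -41]
imul        [7134]
bipush 6    [7134, 6]
isub        [7128]
ineg        [-7128]
bipush -7   [-7128, -7]
iadd        [-7135]
ineg        [7135]
bipush -9   [7135, -9]
iadd        [7126]
ineg        [-7126]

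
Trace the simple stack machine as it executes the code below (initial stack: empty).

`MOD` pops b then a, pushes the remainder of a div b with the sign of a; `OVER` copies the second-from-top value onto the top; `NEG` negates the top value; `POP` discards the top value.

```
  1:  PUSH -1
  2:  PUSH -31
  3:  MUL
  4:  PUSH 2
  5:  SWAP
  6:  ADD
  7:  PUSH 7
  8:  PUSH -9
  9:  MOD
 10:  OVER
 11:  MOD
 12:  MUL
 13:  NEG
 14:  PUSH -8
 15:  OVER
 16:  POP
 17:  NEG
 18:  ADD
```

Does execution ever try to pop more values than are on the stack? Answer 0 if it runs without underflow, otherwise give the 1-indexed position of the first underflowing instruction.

0

PUSH -1  → -1
PUSH -31 → -1 -31
MUL      → 31
PUSH 2   → 31 2
SWAP     → 2 31
ADD      → 33
PUSH 7   → 33 7
PUSH -9  → 33 7 -9
MOD      → 33 7
OVER     → 33 7 33
MOD      → 33 7
MUL      → 231
NEG      → -231
PUSH -8  → -231 -8
OVER     → -231 -8 -231
POP      → -231 -8
NEG      → -231 8
ADD      → -223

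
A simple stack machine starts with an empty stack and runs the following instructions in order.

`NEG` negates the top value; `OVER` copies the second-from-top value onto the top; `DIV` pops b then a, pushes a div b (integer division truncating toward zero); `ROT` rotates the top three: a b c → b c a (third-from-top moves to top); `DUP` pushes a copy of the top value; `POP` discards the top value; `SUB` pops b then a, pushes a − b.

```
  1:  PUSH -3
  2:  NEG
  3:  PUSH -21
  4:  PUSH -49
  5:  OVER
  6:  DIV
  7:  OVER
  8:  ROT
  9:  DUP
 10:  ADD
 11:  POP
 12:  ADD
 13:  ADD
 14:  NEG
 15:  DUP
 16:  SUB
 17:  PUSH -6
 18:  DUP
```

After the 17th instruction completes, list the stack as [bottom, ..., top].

[0, -6]

PUSH -3  → -3
NEG      → 3
PUSH -21 → 3 -21
PUSH -49 → 3 -21 -49
OVER     → 3 -21 -49 -21
DIV      → 3 -21 2
OVER     → 3 -21 2 -21
ROT      → 3 2 -21 -21
DUP      → 3 2 -21 -21 -21
ADD      → 3 2 -21 -42
POP      → 3 2 -21
ADD      → 3 -19
ADD      → -16
NEG      → 16
DUP      → 16 16
SUB      → 0
PUSH -6  → 0 -6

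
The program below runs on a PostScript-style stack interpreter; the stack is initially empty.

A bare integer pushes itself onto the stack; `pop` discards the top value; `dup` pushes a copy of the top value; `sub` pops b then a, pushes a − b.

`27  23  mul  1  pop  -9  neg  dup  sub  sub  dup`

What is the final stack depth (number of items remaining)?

27   [27]
23   [27, 23]
mul  [621]
1    [621, 1]
pop  [621]
-9   [621, -9]
neg  [621, 9]
dup  [621, 9, 9]
sub  [621, 0]
sub  [621]
dup  [621, 621]

2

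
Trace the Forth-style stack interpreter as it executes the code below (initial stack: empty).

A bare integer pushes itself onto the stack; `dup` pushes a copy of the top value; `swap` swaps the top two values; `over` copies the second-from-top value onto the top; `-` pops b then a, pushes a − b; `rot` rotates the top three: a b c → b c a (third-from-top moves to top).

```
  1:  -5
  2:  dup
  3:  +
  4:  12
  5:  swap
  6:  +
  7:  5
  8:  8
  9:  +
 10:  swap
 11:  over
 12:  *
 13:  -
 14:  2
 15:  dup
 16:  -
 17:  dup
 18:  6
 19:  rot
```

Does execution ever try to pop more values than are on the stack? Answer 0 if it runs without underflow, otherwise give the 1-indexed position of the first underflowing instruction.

-5   : [-5]
dup  : [-5, -5]
+    : [-10]
12   : [-10, 12]
swap : [12, -10]
+    : [2]
5    : [2, 5]
8    : [2, 5, 8]
+    : [2, 13]
swap : [13, 2]
over : [13, 2, 13]
*    : [13, 26]
-    : [-13]
2    : [-13, 2]
dup  : [-13, 2, 2]
-    : [-13, 0]
dup  : [-13, 0, 0]
6    : [-13, 0, 0, 6]
rot  : [-13, 0, 6, 0]

0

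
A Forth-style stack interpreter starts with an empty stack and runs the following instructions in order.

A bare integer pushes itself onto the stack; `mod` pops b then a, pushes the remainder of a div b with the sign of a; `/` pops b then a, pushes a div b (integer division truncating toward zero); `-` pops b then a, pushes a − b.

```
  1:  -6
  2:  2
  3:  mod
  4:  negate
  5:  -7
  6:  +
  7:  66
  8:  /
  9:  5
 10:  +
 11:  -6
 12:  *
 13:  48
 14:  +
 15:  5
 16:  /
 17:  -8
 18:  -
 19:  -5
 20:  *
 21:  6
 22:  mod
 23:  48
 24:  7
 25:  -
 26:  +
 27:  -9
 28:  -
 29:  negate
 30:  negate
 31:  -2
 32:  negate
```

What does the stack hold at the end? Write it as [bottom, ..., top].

[49, 2]

-6      [-6]
2       [-6, 2]
mod     [0]
negate  [0]
-7      [0, -7]
+       [-7]
66      [-7, 66]
/       [0]
5       [0, 5]
+       [5]
-6      [5, -6]
*       [-30]
48      [-30, 48]
+       [18]
5       [18, 5]
/       [3]
-8      [3, -8]
-       [11]
-5      [11, -5]
*       [-55]
6       [-55, 6]
mod     [-1]
48      [-1, 48]
7       [-1, 48, 7]
-       [-1, 41]
+       [40]
-9      [40, -9]
-       [49]
negate  [-49]
negate  [49]
-2      [49, -2]
negate  [49, 2]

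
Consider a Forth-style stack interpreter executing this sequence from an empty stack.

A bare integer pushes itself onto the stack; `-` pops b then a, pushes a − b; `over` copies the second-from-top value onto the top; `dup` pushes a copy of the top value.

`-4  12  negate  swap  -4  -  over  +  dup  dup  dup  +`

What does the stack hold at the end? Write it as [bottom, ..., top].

-4     -> [-4]
12     -> [-4, 12]
negate -> [-4, -12]
swap   -> [-12, -4]
-4     -> [-12, -4, -4]
-      -> [-12, 0]
over   -> [-12, 0, -12]
+      -> [-12, -12]
dup    -> [-12, -12, -12]
dup    -> [-12, -12, -12, -12]
dup    -> [-12, -12, -12, -12, -12]
+      -> [-12, -12, -12, -24]

[-12, -12, -12, -24]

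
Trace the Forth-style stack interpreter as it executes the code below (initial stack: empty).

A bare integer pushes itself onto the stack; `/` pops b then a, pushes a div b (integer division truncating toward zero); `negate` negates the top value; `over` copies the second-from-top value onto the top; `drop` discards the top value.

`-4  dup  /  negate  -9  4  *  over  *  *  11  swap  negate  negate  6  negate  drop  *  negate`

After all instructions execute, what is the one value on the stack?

-4      [-4]
dup     [-4, -4]
/       [1]
negate  [-1]
-9      [-1, -9]
4       [-1, -9, 4]
*       [-1, -36]
over    [-1, -36, -1]
*       [-1, 36]
*       [-36]
11      [-36, 11]
swap    [11, -36]
negate  [11, 36]
negate  [11, -36]
6       [11, -36, 6]
negate  [11, -36, -6]
drop    [11, -36]
*       [-396]
negate  [396]

396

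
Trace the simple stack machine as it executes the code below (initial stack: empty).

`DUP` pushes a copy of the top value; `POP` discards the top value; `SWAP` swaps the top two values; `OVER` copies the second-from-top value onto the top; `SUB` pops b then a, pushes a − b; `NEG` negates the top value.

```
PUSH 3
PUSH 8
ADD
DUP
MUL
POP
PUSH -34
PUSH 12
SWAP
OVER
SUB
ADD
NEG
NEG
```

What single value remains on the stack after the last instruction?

PUSH 3   : 3
PUSH 8   : 3 8
ADD      : 11
DUP      : 11 11
MUL      : 121
POP      : (empty)
PUSH -34 : -34
PUSH 12  : -34 12
SWAP     : 12 -34
OVER     : 12 -34 12
SUB      : 12 -46
ADD      : -34
NEG      : 34
NEG      : -34

-34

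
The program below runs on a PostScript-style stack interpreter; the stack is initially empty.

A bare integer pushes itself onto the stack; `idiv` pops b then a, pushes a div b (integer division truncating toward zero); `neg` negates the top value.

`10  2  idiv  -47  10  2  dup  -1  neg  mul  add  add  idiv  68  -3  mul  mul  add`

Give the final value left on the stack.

10   → 10
2    → 10 2
idiv → 5
-47  → 5 -47
10   → 5 -47 10
2    → 5 -47 10 2
dup  → 5 -47 10 2 2
-1   → 5 -47 10 2 2 -1
neg  → 5 -47 10 2 2 1
mul  → 5 -47 10 2 2
add  → 5 -47 10 4
add  → 5 -47 14
idiv → 5 -3
68   → 5 -3 68
-3   → 5 -3 68 -3
mul  → 5 -3 -204
mul  → 5 612
add  → 617

617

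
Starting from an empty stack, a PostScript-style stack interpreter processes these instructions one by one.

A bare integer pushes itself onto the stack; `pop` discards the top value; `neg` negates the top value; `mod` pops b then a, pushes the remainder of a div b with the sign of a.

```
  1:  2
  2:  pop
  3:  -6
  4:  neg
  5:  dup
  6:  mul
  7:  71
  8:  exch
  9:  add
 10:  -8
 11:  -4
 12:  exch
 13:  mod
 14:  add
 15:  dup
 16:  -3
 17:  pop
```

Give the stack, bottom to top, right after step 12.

2    → 2
pop  → (empty)
-6   → -6
neg  → 6
dup  → 6 6
mul  → 36
71   → 36 71
exch → 71 36
add  → 107
-8   → 107 -8
-4   → 107 -8 -4
exch → 107 -4 -8

[107, -4, -8]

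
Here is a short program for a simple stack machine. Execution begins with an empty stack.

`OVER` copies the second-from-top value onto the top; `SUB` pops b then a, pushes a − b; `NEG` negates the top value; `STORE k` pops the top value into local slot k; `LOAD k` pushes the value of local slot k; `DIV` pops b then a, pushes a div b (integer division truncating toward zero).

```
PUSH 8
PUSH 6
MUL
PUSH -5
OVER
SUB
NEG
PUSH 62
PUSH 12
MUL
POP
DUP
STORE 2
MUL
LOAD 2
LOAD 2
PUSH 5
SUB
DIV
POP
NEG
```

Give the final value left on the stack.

-2544

PUSH 8  : 8
PUSH 6  : 8 6
MUL     : 48
PUSH -5 : 48 -5
OVER    : 48 -5 48
SUB     : 48 -53
NEG     : 48 53
PUSH 62 : 48 53 62
PUSH 12 : 48 53 62 12
MUL     : 48 53 744
POP     : 48 53
DUP     : 48 53 53
STORE 2 : 48 53
MUL     : 2544
LOAD 2  : 2544 53
LOAD 2  : 2544 53 53
PUSH 5  : 2544 53 53 5
SUB     : 2544 53 48
DIV     : 2544 1
POP     : 2544
NEG     : -2544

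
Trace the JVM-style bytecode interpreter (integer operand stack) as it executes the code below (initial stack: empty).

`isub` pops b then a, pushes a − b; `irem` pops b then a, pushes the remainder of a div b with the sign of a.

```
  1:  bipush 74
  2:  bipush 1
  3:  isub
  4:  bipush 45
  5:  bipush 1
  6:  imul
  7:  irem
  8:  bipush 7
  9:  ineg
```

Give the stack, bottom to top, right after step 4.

[73, 45]

bipush 74  74
bipush 1   74 1
isub       73
bipush 45  73 45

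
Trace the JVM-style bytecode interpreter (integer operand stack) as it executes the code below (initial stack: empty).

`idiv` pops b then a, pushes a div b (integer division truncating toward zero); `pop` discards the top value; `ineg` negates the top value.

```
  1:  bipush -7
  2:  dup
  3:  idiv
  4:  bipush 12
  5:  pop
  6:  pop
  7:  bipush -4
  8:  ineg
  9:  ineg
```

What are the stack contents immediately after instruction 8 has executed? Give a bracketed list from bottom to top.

[4]

bipush -7 -> [-7]
dup       -> [-7, -7]
idiv      -> [1]
bipush 12 -> [1, 12]
pop       -> [1]
pop       -> []
bipush -4 -> [-4]
ineg      -> [4]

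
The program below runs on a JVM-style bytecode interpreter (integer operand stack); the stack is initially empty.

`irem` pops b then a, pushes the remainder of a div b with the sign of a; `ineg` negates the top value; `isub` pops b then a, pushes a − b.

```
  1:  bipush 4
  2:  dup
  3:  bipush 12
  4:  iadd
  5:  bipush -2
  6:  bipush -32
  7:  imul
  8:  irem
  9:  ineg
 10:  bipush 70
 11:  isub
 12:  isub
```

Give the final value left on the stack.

bipush 4   : [4]
dup        : [4, 4]
bipush 12  : [4, 4, 12]
iadd       : [4, 16]
bipush -2  : [4, 16, -2]
bipush -32 : [4, 16, -2, -32]
imul       : [4, 16, 64]
irem       : [4, 16]
ineg       : [4, -16]
bipush 70  : [4, -16, 70]
isub       : [4, -86]
isub       : [90]

90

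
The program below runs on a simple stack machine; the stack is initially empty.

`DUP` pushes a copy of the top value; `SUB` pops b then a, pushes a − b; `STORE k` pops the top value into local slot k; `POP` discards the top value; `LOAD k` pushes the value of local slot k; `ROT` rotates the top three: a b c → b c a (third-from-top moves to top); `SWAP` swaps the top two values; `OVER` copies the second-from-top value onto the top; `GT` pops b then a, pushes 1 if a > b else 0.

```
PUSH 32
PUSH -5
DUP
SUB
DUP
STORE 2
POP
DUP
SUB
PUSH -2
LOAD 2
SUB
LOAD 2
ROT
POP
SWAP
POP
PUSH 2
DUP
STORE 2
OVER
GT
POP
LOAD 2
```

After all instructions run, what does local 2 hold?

2

PUSH 32 → [32]
PUSH -5 → [32, -5]
DUP     → [32, -5, -5]
SUB     → [32, 0]
DUP     → [32, 0, 0]
STORE 2 → [32, 0]
POP     → [32]
DUP     → [32, 32]
SUB     → [0]
PUSH -2 → [0, -2]
LOAD 2  → [0, -2, 0]
SUB     → [0, -2]
LOAD 2  → [0, -2, 0]
ROT     → [-2, 0, 0]
POP     → [-2, 0]
SWAP    → [0, -2]
POP     → [0]
PUSH 2  → [0, 2]
DUP     → [0, 2, 2]
STORE 2 → [0, 2]
OVER    → [0, 2, 0]
GT      → [0, 1]
POP     → [0]
LOAD 2  → [0, 2]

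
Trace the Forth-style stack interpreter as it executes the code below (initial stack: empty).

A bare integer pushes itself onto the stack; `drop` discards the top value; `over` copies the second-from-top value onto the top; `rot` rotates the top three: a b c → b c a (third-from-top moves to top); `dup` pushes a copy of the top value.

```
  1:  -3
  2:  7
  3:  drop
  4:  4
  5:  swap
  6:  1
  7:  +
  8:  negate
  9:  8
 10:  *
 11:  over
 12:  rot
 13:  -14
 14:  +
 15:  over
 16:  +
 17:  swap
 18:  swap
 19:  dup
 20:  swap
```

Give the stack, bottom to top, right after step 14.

-3     : [-3]
7      : [-3, 7]
drop   : [-3]
4      : [-3, 4]
swap   : [4, -3]
1      : [4, -3, 1]
+      : [4, -2]
negate : [4, 2]
8      : [4, 2, 8]
*      : [4, 16]
over   : [4, 16, 4]
rot    : [16, 4, 4]
-14    : [16, 4, 4, -14]
+      : [16, 4, -10]

[16, 4, -10]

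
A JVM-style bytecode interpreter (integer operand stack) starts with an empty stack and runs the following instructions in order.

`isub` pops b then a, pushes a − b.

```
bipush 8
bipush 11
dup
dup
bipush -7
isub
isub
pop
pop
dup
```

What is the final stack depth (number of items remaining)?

2

bipush 8  -> 8
bipush 11 -> 8 11
dup       -> 8 11 11
dup       -> 8 11 11 11
bipush -7 -> 8 11 11 11 -7
isub      -> 8 11 11 18
isub      -> 8 11 -7
pop       -> 8 11
pop       -> 8
dup       -> 8 8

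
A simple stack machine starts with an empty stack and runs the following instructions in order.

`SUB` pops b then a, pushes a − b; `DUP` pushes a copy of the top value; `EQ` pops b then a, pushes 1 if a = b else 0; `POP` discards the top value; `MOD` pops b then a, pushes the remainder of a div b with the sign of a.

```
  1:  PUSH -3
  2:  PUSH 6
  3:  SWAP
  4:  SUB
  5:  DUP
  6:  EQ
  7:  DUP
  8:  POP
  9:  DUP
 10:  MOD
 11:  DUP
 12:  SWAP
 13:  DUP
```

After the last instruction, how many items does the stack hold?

PUSH -3  -3
PUSH 6   -3 6
SWAP     6 -3
SUB      9
DUP      9 9
EQ       1
DUP      1 1
POP      1
DUP      1 1
MOD      0
DUP      0 0
SWAP     0 0
DUP      0 0 0

3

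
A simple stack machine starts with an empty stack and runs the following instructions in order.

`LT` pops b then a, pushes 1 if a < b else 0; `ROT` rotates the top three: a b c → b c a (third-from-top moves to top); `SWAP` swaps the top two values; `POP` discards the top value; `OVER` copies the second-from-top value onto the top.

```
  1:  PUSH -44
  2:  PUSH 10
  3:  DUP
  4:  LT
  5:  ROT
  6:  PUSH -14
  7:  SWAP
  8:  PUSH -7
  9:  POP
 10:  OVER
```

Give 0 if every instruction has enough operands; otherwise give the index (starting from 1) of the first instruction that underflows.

PUSH -44 : [-44]
PUSH 10  : [-44, 10]
DUP      : [-44, 10, 10]
LT       : [-44, 0]
ROT  — needs 3 operands, stack has 2 → underflow

5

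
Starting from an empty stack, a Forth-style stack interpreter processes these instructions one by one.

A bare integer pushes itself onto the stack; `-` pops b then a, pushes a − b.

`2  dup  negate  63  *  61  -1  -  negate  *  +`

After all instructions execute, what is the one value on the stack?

2      -> [2]
dup    -> [2, 2]
negate -> [2, -2]
63     -> [2, -2, 63]
*      -> [2, -126]
61     -> [2, -126, 61]
-1     -> [2, -126, 61, -1]
-      -> [2, -126, 62]
negate -> [2, -126, -62]
*      -> [2, 7812]
+      -> [7814]

7814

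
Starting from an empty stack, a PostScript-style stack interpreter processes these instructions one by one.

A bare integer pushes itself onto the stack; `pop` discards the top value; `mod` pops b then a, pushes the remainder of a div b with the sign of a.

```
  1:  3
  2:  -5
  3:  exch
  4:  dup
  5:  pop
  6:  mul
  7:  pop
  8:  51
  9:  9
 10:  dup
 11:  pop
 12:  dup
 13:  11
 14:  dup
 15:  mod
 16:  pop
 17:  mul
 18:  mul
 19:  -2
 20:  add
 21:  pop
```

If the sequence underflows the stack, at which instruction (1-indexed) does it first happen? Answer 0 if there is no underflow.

3    -> 3
-5   -> 3 -5
exch -> -5 3
dup  -> -5 3 3
pop  -> -5 3
mul  -> -15
pop  -> (empty)
51   -> 51
9    -> 51 9
dup  -> 51 9 9
pop  -> 51 9
dup  -> 51 9 9
11   -> 51 9 9 11
dup  -> 51 9 9 11 11
mod  -> 51 9 9 0
pop  -> 51 9 9
mul  -> 51 81
mul  -> 4131
-2   -> 4131 -2
add  -> 4129
pop  -> (empty)

0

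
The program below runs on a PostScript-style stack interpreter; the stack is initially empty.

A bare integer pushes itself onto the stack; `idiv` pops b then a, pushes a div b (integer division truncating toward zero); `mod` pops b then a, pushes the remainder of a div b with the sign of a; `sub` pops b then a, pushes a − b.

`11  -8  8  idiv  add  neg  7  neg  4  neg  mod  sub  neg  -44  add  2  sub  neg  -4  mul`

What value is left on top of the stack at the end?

-156

11   : 11
-8   : 11 -8
8    : 11 -8 8
idiv : 11 -1
add  : 10
neg  : -10
7    : -10 7
neg  : -10 -7
4    : -10 -7 4
neg  : -10 -7 -4
mod  : -10 -3
sub  : -7
neg  : 7
-44  : 7 -44
add  : -37
2    : -37 2
sub  : -39
neg  : 39
-4   : 39 -4
mul  : -156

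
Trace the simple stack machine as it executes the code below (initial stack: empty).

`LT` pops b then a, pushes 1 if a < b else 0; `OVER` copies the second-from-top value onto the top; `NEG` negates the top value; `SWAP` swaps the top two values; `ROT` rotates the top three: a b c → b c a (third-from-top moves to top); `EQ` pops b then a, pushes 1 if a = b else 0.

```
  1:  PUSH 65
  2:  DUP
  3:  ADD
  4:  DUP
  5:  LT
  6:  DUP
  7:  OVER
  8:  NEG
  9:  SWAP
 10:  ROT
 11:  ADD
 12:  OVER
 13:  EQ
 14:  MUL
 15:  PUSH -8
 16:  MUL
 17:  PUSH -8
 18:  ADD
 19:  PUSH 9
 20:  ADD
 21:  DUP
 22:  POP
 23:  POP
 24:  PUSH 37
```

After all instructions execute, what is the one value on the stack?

PUSH 65 → 65
DUP     → 65 65
ADD     → 130
DUP     → 130 130
LT      → 0
DUP     → 0 0
OVER    → 0 0 0
NEG     → 0 0 0
SWAP    → 0 0 0
ROT     → 0 0 0
ADD     → 0 0
OVER    → 0 0 0
EQ      → 0 1
MUL     → 0
PUSH -8 → 0 -8
MUL     → 0
PUSH -8 → 0 -8
ADD     → -8
PUSH 9  → -8 9
ADD     → 1
DUP     → 1 1
POP     → 1
POP     → (empty)
PUSH 37 → 37

37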